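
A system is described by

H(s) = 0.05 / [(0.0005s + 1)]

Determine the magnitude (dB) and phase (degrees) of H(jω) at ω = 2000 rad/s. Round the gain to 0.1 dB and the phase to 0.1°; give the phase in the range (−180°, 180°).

-29.0 dB, -45.0°

At ω = 2000 rad/s:
pole (1 + j2000·0.0005) = 1 + j1 → |·| ≈ 1.4142, ∠ ≈ 45.00°
|H| = 0.05 · 1 / (1.4142) ≈ 0.035356
Gain = 20 log₁₀(0.035356) ≈ -29.03 dB
∠H = (0°) − (45.00°) = -45.00°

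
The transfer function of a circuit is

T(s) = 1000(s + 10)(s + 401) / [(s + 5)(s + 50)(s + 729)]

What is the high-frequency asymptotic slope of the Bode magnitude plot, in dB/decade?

-20 dB/decade

Each pole contributes −20 dB/decade at high frequency; each zero contributes +20 dB/decade.
Net: 2 zero(s) − 3 pole(s) → -20 dB/decade.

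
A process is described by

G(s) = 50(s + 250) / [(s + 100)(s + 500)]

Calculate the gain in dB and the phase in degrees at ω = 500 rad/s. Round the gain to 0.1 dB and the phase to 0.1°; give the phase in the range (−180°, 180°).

At s = jω = j500:
zero (s+250): 250 + j500 → |·| = √(250²+500²) = √312500 ≈ 559.02, ∠ = arctan(500/250) ≈ 63.43°
pole (s+100): 100 + j500 → |·| = √(100²+500²) = √260000 ≈ 509.9, ∠ = arctan(500/100) ≈ 78.69°
pole (s+500): 500 + j500 → |·| = √(500²+500²) = √500000 ≈ 707.11, ∠ = arctan(500/500) ≈ 45.00°
|G| = 50 · 559.02 / 3.6056e+05 ≈ 0.077521
Gain = 20 log₁₀(0.077521) ≈ -22.21 dB
∠G = 63.43° − 123.69° = -60.26°

-22.2 dB, -60.3°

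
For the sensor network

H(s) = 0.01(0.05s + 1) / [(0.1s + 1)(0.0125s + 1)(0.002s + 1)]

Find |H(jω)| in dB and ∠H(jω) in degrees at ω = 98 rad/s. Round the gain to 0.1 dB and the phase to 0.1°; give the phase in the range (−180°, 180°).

At ω = 98 rad/s:
zero (1 + j98·0.05) = 1 + j4.9 → |·| ≈ 5.001, ∠ ≈ 78.47°
pole (1 + j98·0.1) = 1 + j9.8 → |·| ≈ 9.8509, ∠ ≈ 84.17°
pole (1 + j98·0.0125) = 1 + j1.225 → |·| ≈ 1.5813, ∠ ≈ 50.77°
pole (1 + j98·0.002) = 1 + j0.196 → |·| ≈ 1.019, ∠ ≈ 11.09°
|H| = 0.01 · 5.001 / (9.8509 · 1.5813 · 1.019) ≈ 0.0031506
Gain = 20 log₁₀(0.0031506) ≈ -50.03 dB
∠H = (78.47°) − (84.17° + 50.77° + 11.09°) = -67.56°

-50.0 dB, -67.6°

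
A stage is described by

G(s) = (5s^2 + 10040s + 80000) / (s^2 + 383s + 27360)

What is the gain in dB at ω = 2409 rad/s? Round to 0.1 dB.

Substitute s = j2409:
Numerator: 5(j2409)^2 + 10040(j2409) + 80000 = -28936405 + j24186360
Denominator: (j2409)^2 + 383(j2409) + 27360 = -5775921 + j922647
|N| = √(28936405² + 24186360²) ≈ 3.7713e+07, ∠N ≈ 140.11°
|D| = √(5775921² + 922647²) ≈ 5.8491e+06, ∠D ≈ 170.92°
|G| = 3.7713e+07 / 5.8491e+06 ≈ 6.4477
Gain = 20 log₁₀(6.4477) ≈ 16.19 dB

16.2 dB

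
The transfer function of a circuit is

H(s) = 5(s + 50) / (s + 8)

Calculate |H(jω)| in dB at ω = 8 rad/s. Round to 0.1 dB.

At s = jω = j8:
zero (s+50): 50 + j8 → |·| = √(50²+8²) = √2564 ≈ 50.636, ∠ = arctan(8/50) ≈ 9.09°
pole (s+8): 8 + j8 → |·| = √(8²+8²) = √128 ≈ 11.314, ∠ = arctan(8/8) ≈ 45.00°
|H| = 5 · 50.636 / 11.314 ≈ 22.378
Gain = 20 log₁₀(22.378) ≈ 27.00 dB

27.0 dB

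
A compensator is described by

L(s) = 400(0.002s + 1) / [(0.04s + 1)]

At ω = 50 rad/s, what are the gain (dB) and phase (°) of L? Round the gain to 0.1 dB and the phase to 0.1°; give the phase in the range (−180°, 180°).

At ω = 50 rad/s:
zero (1 + j50·0.002) = 1 + j0.1 → |·| ≈ 1.005, ∠ ≈ 5.71°
pole (1 + j50·0.04) = 1 + j2 → |·| ≈ 2.2361, ∠ ≈ 63.43°
|L| = 400 · 1.005 / (2.2361) ≈ 179.78
Gain = 20 log₁₀(179.78) ≈ 45.09 dB
∠L = (5.71°) − (63.43°) = -57.72°

45.1 dB, -57.7°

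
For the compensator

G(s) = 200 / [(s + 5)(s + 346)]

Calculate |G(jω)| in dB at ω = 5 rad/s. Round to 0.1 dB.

-21.8 dB

At s = jω = j5:
pole (s+5): 5 + j5 → |·| = √(5²+5²) = √50 ≈ 7.0711, ∠ = arctan(5/5) ≈ 45.00°
pole (s+346): 346 + j5 → |·| = √(346²+5²) = √119741 ≈ 346.04, ∠ = arctan(5/346) ≈ 0.83°
|G| = 200 / 2446.9 ≈ 0.081736
Gain = 20 log₁₀(0.081736) ≈ -21.75 dB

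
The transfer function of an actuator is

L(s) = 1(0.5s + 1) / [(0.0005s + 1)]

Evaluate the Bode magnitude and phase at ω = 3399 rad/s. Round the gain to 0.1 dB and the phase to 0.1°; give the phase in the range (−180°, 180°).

58.7 dB, 30.4°

At ω = 3399 rad/s:
zero (1 + j3399·0.5) = 1 + j1699.5 → |·| ≈ 1699.5, ∠ ≈ 89.97°
pole (1 + j3399·0.0005) = 1 + j1.6995 → |·| ≈ 1.9719, ∠ ≈ 59.53°
|L| = 1 · 1699.5 / (1.9719) ≈ 861.86
Gain = 20 log₁₀(861.86) ≈ 58.71 dB
∠L = (89.97°) − (59.53°) = 30.44°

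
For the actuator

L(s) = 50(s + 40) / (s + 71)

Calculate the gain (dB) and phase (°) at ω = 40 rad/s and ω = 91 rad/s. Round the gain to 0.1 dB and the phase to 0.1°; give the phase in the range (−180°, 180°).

At s = jω = j40:
zero (s+40): 40 + j40 → |·| = √(40²+40²) = √3200 ≈ 56.569, ∠ = arctan(40/40) ≈ 45.00°
pole (s+71): 71 + j40 → |·| = √(71²+40²) = √6641 ≈ 81.492, ∠ = arctan(40/71) ≈ 29.40°
|L| = 50 · 56.569 / 81.492 ≈ 34.708
Gain = 20 log₁₀(34.708) ≈ 30.81 dB
∠L = 45.00° − 29.40° = 15.60°

At s = jω = j91:
zero (s+40): 40 + j91 → |·| = √(40²+91²) = √9881 ≈ 99.403, ∠ = arctan(91/40) ≈ 66.27°
pole (s+71): 71 + j91 → |·| = √(71²+91²) = √13322 ≈ 115.42, ∠ = arctan(91/71) ≈ 52.04°
|L| = 50 · 99.403 / 115.42 ≈ 43.061
Gain = 20 log₁₀(43.061) ≈ 32.68 dB
∠L = 66.27° − 52.04° = 14.23°

ω = 40: 30.8 dB, 15.6°; ω = 91: 32.7 dB, 14.2°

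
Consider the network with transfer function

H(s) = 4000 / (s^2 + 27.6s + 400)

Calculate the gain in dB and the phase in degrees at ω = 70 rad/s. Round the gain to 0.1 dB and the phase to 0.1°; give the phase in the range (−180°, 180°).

At s = jω = j70:
quadratic: (j70)² + 27.6·j70 + 400 = -4500 + j1932 → |·| ≈ 4897.2, ∠ ≈ 156.76°
|H| = 4000 / 4897.2 ≈ 0.81679
Gain = 20 log₁₀(0.81679) ≈ -1.76 dB
∠H = 0.00° − 156.76° = -156.76°

-1.8 dB, -156.8°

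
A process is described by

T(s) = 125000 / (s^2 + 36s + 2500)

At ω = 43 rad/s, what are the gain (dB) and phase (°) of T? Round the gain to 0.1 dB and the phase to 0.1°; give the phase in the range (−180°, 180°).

37.4 dB, -67.2°

At s = jω = j43:
quadratic: (j43)² + 36·j43 + 2500 = 651 + j1548 → |·| ≈ 1679.3, ∠ ≈ 67.19°
|T| = 125000 / 1679.3 ≈ 74.436
Gain = 20 log₁₀(74.436) ≈ 37.44 dB
∠T = 0.00° − 67.19° = -67.19°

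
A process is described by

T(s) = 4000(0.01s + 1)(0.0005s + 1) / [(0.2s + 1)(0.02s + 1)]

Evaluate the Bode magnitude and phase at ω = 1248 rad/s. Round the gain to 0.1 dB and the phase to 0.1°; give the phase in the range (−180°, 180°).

19.5 dB, -60.1°

At ω = 1248 rad/s:
zero (1 + j1248·0.01) = 1 + j12.48 → |·| ≈ 12.52, ∠ ≈ 85.42°
zero (1 + j1248·0.0005) = 1 + j0.624 → |·| ≈ 1.1787, ∠ ≈ 31.96°
pole (1 + j1248·0.2) = 1 + j249.6 → |·| ≈ 249.6, ∠ ≈ 89.77°
pole (1 + j1248·0.02) = 1 + j24.96 → |·| ≈ 24.98, ∠ ≈ 87.71°
|T| = 4000 · 12.52 · 1.1787 / (249.6 · 24.98) ≈ 9.4674
Gain = 20 log₁₀(9.4674) ≈ 19.52 dB
∠T = (85.42° + 31.96°) − (89.77° + 87.71°) = -60.10°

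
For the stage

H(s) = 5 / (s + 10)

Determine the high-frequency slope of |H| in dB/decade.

-20 dB/decade

Each pole contributes −20 dB/decade at high frequency; each zero contributes +20 dB/decade.
Net: 0 zero(s) − 1 pole(s) → -20 dB/decade.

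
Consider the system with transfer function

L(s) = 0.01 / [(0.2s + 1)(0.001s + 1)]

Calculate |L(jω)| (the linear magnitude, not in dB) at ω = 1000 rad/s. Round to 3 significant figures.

At ω = 1000 rad/s:
pole (1 + j1000·0.2) = 1 + j200 → |·| ≈ 200, ∠ ≈ 89.71°
pole (1 + j1000·0.001) = 1 + j1 → |·| ≈ 1.4142, ∠ ≈ 45.00°
|L| = 0.01 · 1 / (200 · 1.4142) ≈ 3.5356e-05

3.54e-05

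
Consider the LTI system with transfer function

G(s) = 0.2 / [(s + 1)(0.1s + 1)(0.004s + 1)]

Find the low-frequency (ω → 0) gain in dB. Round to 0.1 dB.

-14.0 dB

G(0) = 0.2 · 1 / 1 = 0.2
20 log₁₀(0.2) ≈ -13.98 dB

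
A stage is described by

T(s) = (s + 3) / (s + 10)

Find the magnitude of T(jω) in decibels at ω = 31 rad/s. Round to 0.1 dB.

-0.4 dB

At s = jω = j31:
zero (s+3): 3 + j31 → |·| = √(3²+31²) = √970 ≈ 31.145, ∠ = arctan(31/3) ≈ 84.47°
pole (s+10): 10 + j31 → |·| = √(10²+31²) = √1061 ≈ 32.573, ∠ = arctan(31/10) ≈ 72.12°
|T| = 1 · 31.145 / 32.573 ≈ 0.95616
Gain = 20 log₁₀(0.95616) ≈ -0.39 dB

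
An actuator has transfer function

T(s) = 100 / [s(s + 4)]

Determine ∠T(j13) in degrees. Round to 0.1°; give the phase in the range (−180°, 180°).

At s = jω = j13:
pole (s+4): 4 + j13 → |·| = √(4²+13²) = √185 ≈ 13.601, ∠ = arctan(13/4) ≈ 72.90°
pole at origin: |s| = 13, ∠ = 90.00° (in denominator)
∠T = 0.00° − 162.90° = -162.90°

-162.9°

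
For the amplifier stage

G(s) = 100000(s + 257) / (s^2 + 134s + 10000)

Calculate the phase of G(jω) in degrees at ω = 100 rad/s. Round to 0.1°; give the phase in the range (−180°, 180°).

At s = jω = j100:
zero (s+257): 257 + j100 → |·| = √(257²+100²) = √76049 ≈ 275.77, ∠ = arctan(100/257) ≈ 21.26°
quadratic: (j100)² + 134·j100 + 10000 = 0 + j13400 → |·| ≈ 13400, ∠ ≈ 90.00°
∠G = 21.26° − 90.00° = -68.74°

-68.7°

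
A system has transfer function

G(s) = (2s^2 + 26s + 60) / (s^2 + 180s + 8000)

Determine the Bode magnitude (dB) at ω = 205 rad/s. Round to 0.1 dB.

4.5 dB

Substitute s = j205:
Numerator: 2(j205)^2 + 26(j205) + 60 = -83990 + j5330
Denominator: (j205)^2 + 180(j205) + 8000 = -34025 + j36900
|N| = √(83990² + 5330²) ≈ 84159, ∠N ≈ 176.37°
|D| = √(34025² + 36900²) ≈ 50193, ∠D ≈ 132.68°
|G| = 84159 / 50193 ≈ 1.6767
Gain = 20 log₁₀(1.6767) ≈ 4.49 dB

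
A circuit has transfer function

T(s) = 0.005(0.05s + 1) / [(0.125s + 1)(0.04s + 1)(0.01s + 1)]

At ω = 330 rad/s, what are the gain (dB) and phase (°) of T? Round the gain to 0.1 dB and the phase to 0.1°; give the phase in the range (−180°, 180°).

-87.2 dB, -160.9°

At ω = 330 rad/s:
zero (1 + j330·0.05) = 1 + j16.5 → |·| ≈ 16.53, ∠ ≈ 86.53°
pole (1 + j330·0.125) = 1 + j41.25 → |·| ≈ 41.262, ∠ ≈ 88.61°
pole (1 + j330·0.04) = 1 + j13.2 → |·| ≈ 13.238, ∠ ≈ 85.67°
pole (1 + j330·0.01) = 1 + j3.3 → |·| ≈ 3.4482, ∠ ≈ 73.14°
|T| = 0.005 · 16.53 / (41.262 · 13.238 · 3.4482) ≈ 4.3881e-05
Gain = 20 log₁₀(4.3881e-05) ≈ -87.15 dB
∠T = (86.53°) − (88.61° + 85.67° + 73.14°) = -160.89°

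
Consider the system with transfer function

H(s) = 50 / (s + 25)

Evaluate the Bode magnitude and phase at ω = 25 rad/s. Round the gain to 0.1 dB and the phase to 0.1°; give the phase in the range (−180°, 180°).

3.0 dB, -45.0°

Substitute s = j25:
Numerator: 50 = 50 + j0
Denominator: (j25) + 25 = 25 + j25
|N| = √(50² + 0²) ≈ 50, ∠N ≈ 0.00°
|D| = √(25² + 25²) ≈ 35.355, ∠D ≈ 45.00°
|H| = 50 / 35.355 ≈ 1.4142
Gain = 20 log₁₀(1.4142) ≈ 3.01 dB
∠H = 0.00° − 45.00° = -45.00°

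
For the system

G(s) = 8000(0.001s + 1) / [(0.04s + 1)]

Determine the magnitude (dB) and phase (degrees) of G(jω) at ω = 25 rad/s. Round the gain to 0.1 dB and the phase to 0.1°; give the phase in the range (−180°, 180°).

At ω = 25 rad/s:
zero (1 + j25·0.001) = 1 + j0.025 → |·| ≈ 1.0003, ∠ ≈ 1.43°
pole (1 + j25·0.04) = 1 + j1 → |·| ≈ 1.4142, ∠ ≈ 45.00°
|G| = 8000 · 1.0003 / (1.4142) ≈ 5658.6
Gain = 20 log₁₀(5658.6) ≈ 75.05 dB
∠G = (1.43°) − (45.00°) = -43.57°

75.1 dB, -43.6°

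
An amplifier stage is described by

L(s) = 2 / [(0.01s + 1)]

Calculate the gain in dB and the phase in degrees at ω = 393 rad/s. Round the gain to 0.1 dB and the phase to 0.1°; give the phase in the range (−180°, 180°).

-6.1 dB, -75.7°

At ω = 393 rad/s:
pole (1 + j393·0.01) = 1 + j3.93 → |·| ≈ 4.0552, ∠ ≈ 75.72°
|L| = 2 · 1 / (4.0552) ≈ 0.49319
Gain = 20 log₁₀(0.49319) ≈ -6.14 dB
∠L = (0°) − (75.72°) = -75.72°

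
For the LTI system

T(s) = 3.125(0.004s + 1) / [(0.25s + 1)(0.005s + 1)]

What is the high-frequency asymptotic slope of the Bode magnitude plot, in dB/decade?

-20 dB/decade

Each pole contributes −20 dB/decade at high frequency; each zero contributes +20 dB/decade.
Net: 1 zero(s) − 2 pole(s) → -20 dB/decade.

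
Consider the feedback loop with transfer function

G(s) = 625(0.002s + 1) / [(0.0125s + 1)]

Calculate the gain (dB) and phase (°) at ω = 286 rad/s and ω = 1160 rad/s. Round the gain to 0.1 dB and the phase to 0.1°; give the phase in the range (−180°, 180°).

ω = 286: 45.8 dB, -44.6°; ω = 1160: 40.7 dB, -19.4°

At ω = 286 rad/s:
zero (1 + j286·0.002) = 1 + j0.572 → |·| ≈ 1.152, ∠ ≈ 29.77°
pole (1 + j286·0.0125) = 1 + j3.575 → |·| ≈ 3.7122, ∠ ≈ 74.37°
|G| = 625 · 1.152 / (3.7122) ≈ 193.96
Gain = 20 log₁₀(193.96) ≈ 45.75 dB
∠G = (29.77°) − (74.37°) = -44.60°

At ω = 1160 rad/s:
zero (1 + j1160·0.002) = 1 + j2.32 → |·| ≈ 2.5263, ∠ ≈ 66.68°
pole (1 + j1160·0.0125) = 1 + j14.5 → |·| ≈ 14.534, ∠ ≈ 86.05°
|G| = 625 · 2.5263 / (14.534) ≈ 108.64
Gain = 20 log₁₀(108.64) ≈ 40.72 dB
∠G = (66.68°) − (86.05°) = -19.37°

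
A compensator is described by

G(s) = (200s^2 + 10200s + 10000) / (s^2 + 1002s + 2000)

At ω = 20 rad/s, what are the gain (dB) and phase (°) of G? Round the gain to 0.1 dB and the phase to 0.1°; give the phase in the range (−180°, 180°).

Substitute s = j20:
Numerator: 200(j20)^2 + 10200(j20) + 10000 = -70000 + j204000
Denominator: (j20)^2 + 1002(j20) + 2000 = 1600 + j20040
|N| = √(70000² + 204000²) ≈ 2.1568e+05, ∠N ≈ 108.94°
|D| = √(1600² + 20040²) ≈ 20104, ∠D ≈ 85.44°
|G| = 2.1568e+05 / 20104 ≈ 10.728
Gain = 20 log₁₀(10.728) ≈ 20.61 dB
∠G = 108.94° − 85.44° = 23.50°

20.6 dB, 23.5°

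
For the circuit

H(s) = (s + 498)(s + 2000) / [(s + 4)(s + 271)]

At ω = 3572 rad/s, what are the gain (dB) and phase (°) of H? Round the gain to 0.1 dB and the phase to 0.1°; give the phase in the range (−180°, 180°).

At s = jω = j3572:
zero (s+498): 498 + j3572 → |·| = √(498²+3572²) = √13007188 ≈ 3606.5, ∠ = arctan(3572/498) ≈ 82.06°
zero (s+2000): 2000 + j3572 → |·| = √(2000²+3572²) = √16759184 ≈ 4093.8, ∠ = arctan(3572/2000) ≈ 60.76°
pole (s+4): 4 + j3572 → |·| = √(4²+3572²) = √12759200 ≈ 3572, ∠ = arctan(3572/4) ≈ 89.94°
pole (s+271): 271 + j3572 → |·| = √(271²+3572²) = √12832625 ≈ 3582.3, ∠ = arctan(3572/271) ≈ 85.66°
|H| = 1 · 1.4764e+07 / 1.2796e+07 ≈ 1.1538
Gain = 20 log₁₀(1.1538) ≈ 1.24 dB
∠H = 142.82° − 175.60° = -32.78°

1.2 dB, -32.8°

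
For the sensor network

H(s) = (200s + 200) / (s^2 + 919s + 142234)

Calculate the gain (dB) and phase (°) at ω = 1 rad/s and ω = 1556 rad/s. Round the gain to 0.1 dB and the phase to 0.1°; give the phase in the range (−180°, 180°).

Substitute s = j1:
Numerator: 200(j1) + 200 = 200 + j200
Denominator: (j1)^2 + 919(j1) + 142234 = 142233 + j919
|N| = √(200² + 200²) ≈ 282.84, ∠N ≈ 45.00°
|D| = √(142233² + 919²) ≈ 1.4224e+05, ∠D ≈ 0.37°
|H| = 282.84 / 1.4224e+05 ≈ 0.0019885
Gain = 20 log₁₀(0.0019885) ≈ -54.03 dB
∠H = 45.00° − 0.37° = 44.63°

Substitute s = j1556:
Numerator: 200(j1556) + 200 = 200 + j311200
Denominator: (j1556)^2 + 919(j1556) + 142234 = -2278902 + j1429964
|N| = √(200² + 311200²) ≈ 3.112e+05, ∠N ≈ 89.96°
|D| = √(2278902² + 1429964²) ≈ 2.6904e+06, ∠D ≈ 147.89°
|H| = 3.112e+05 / 2.6904e+06 ≈ 0.11567
Gain = 20 log₁₀(0.11567) ≈ -18.74 dB
∠H = 89.96° − 147.89° = -57.93°

ω = 1: -54.0 dB, 44.6°; ω = 1556: -18.7 dB, -57.9°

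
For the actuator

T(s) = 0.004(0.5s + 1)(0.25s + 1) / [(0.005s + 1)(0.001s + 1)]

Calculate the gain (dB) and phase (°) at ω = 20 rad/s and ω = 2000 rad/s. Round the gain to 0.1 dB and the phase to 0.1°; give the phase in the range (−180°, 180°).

ω = 20: -13.8 dB, 156.1°; ω = 2000: 39.0 dB, 32.1°

At ω = 20 rad/s:
zero (1 + j20·0.5) = 1 + j10 → |·| ≈ 10.05, ∠ ≈ 84.29°
zero (1 + j20·0.25) = 1 + j5 → |·| ≈ 5.099, ∠ ≈ 78.69°
pole (1 + j20·0.005) = 1 + j0.1 → |·| ≈ 1.005, ∠ ≈ 5.71°
pole (1 + j20·0.001) = 1 + j0.02 → |·| ≈ 1.0002, ∠ ≈ 1.15°
|T| = 0.004 · 10.05 · 5.099 / (1.005 · 1.0002) ≈ 0.20392
Gain = 20 log₁₀(0.20392) ≈ -13.81 dB
∠T = (84.29° + 78.69°) − (5.71° + 1.15°) = 156.12°

At ω = 2000 rad/s:
zero (1 + j2000·0.5) = 1 + j1000 → |·| ≈ 1000, ∠ ≈ 89.94°
zero (1 + j2000·0.25) = 1 + j500 → |·| ≈ 500, ∠ ≈ 89.89°
pole (1 + j2000·0.005) = 1 + j10 → |·| ≈ 10.05, ∠ ≈ 84.29°
pole (1 + j2000·0.001) = 1 + j2 → |·| ≈ 2.2361, ∠ ≈ 63.43°
|T| = 0.004 · 1000 · 500 / (10.05 · 2.2361) ≈ 88.996
Gain = 20 log₁₀(88.996) ≈ 38.99 dB
∠T = (89.94° + 89.89°) − (84.29° + 63.43°) = 32.11°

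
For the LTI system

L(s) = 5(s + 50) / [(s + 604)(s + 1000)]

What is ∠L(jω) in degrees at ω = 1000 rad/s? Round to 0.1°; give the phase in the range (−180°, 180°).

-16.7°

At s = jω = j1000:
zero (s+50): 50 + j1000 → |·| = √(50²+1000²) = √1002500 ≈ 1001.2, ∠ = arctan(1000/50) ≈ 87.14°
pole (s+604): 604 + j1000 → |·| = √(604²+1000²) = √1364816 ≈ 1168.3, ∠ = arctan(1000/604) ≈ 58.87°
pole (s+1000): 1000 + j1000 → |·| = √(1000²+1000²) = √2000000 ≈ 1414.2, ∠ = arctan(1000/1000) ≈ 45.00°
∠L = 87.14° − 103.87° = -16.73°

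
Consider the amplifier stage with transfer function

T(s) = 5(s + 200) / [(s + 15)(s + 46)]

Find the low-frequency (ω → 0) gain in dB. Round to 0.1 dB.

3.2 dB

T(0) = 5·200 / (15·46) ≈ 1.4493
20 log₁₀(1.4493) ≈ 3.22 dB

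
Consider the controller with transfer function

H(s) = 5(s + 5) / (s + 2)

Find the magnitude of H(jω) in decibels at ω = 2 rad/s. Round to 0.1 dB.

At s = jω = j2:
zero (s+5): 5 + j2 → |·| = √(5²+2²) = √29 ≈ 5.3852, ∠ = arctan(2/5) ≈ 21.80°
pole (s+2): 2 + j2 → |·| = √(2²+2²) = √8 ≈ 2.8284, ∠ = arctan(2/2) ≈ 45.00°
|H| = 5 · 5.3852 / 2.8284 ≈ 9.5199
Gain = 20 log₁₀(9.5199) ≈ 19.57 dB

19.6 dB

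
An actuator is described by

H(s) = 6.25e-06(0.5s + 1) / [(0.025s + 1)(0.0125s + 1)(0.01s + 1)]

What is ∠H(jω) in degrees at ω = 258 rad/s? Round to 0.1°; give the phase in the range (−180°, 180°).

-133.2°

At ω = 258 rad/s:
zero (1 + j258·0.5) = 1 + j129 → |·| ≈ 129, ∠ ≈ 89.56°
pole (1 + j258·0.025) = 1 + j6.45 → |·| ≈ 6.5271, ∠ ≈ 81.19°
pole (1 + j258·0.0125) = 1 + j3.225 → |·| ≈ 3.3765, ∠ ≈ 72.77°
pole (1 + j258·0.01) = 1 + j2.58 → |·| ≈ 2.767, ∠ ≈ 68.81°
∠H = (89.56°) − (81.19° + 72.77° + 68.81°) = -133.21°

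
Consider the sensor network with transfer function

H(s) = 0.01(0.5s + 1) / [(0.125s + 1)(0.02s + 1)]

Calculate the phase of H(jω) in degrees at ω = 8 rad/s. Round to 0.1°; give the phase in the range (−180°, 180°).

At ω = 8 rad/s:
zero (1 + j8·0.5) = 1 + j4 → |·| ≈ 4.1231, ∠ ≈ 75.96°
pole (1 + j8·0.125) = 1 + j1 → |·| ≈ 1.4142, ∠ ≈ 45.00°
pole (1 + j8·0.02) = 1 + j0.16 → |·| ≈ 1.0127, ∠ ≈ 9.09°
∠H = (75.96°) − (45.00° + 9.09°) = 21.87°

21.9°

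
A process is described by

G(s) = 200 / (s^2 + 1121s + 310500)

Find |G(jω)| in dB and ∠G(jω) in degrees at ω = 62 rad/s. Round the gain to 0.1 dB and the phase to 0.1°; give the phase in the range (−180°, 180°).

Substitute s = j62:
Numerator: 200 = 200 + j0
Denominator: (j62)^2 + 1121(j62) + 310500 = 306656 + j69502
|N| = √(200² + 0²) ≈ 200, ∠N ≈ 0.00°
|D| = √(306656² + 69502²) ≈ 3.1443e+05, ∠D ≈ 12.77°
|G| = 200 / 3.1443e+05 ≈ 0.00063607
Gain = 20 log₁₀(0.00063607) ≈ -63.93 dB
∠G = 0.00° − 12.77° = -12.77°

-63.9 dB, -12.8°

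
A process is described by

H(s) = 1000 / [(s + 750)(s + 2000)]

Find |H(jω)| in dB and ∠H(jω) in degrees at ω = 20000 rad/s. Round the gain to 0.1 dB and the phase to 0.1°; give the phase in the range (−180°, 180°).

-112.1 dB, -172.1°

At s = jω = j20000:
pole (s+750): 750 + j20000 → |·| = √(750²+20000²) = √400562500 ≈ 20014, ∠ = arctan(20000/750) ≈ 87.85°
pole (s+2000): 2000 + j20000 → |·| = √(2000²+20000²) = √404000000 ≈ 20100, ∠ = arctan(20000/2000) ≈ 84.29°
|H| = 1000 / 4.0228e+08 ≈ 2.4858e-06
Gain = 20 log₁₀(2.4858e-06) ≈ -112.09 dB
∠H = 0.00° − 172.14° = -172.14°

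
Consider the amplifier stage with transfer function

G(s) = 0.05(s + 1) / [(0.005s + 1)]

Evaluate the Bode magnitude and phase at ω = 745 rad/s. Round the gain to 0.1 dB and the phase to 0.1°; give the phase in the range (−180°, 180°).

At ω = 745 rad/s:
zero (1 + j745·1) = 1 + j745 → |·| ≈ 745, ∠ ≈ 89.92°
pole (1 + j745·0.005) = 1 + j3.725 → |·| ≈ 3.8569, ∠ ≈ 74.97°
|G| = 0.05 · 745 / (3.8569) ≈ 9.658
Gain = 20 log₁₀(9.658) ≈ 19.70 dB
∠G = (89.92°) − (74.97°) = 14.95°

19.7 dB, 15.0°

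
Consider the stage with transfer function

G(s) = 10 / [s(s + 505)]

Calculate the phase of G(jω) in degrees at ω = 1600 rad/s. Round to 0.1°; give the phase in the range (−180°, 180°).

At s = jω = j1600:
pole (s+505): 505 + j1600 → |·| = √(505²+1600²) = √2815025 ≈ 1677.8, ∠ = arctan(1600/505) ≈ 72.48°
pole at origin: |s| = 1600, ∠ = 90.00° (in denominator)
∠G = 0.00° − 162.48° = -162.48°

-162.5°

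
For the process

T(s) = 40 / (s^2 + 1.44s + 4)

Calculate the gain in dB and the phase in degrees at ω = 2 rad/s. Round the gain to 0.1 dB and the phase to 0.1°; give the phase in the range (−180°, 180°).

At s = jω = j2:
quadratic: (j2)² + 1.44·j2 + 4 = 0 + j2.88 → |·| ≈ 2.88, ∠ ≈ 90.00°
|T| = 40 / 2.88 ≈ 13.889
Gain = 20 log₁₀(13.889) ≈ 22.85 dB
∠T = 0.00° − 90.00° = -90.00°

22.9 dB, -90.0°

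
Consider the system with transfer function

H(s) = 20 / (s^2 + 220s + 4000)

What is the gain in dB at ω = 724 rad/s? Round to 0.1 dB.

Substitute s = j724:
Numerator: 20 = 20 + j0
Denominator: (j724)^2 + 220(j724) + 4000 = -520176 + j159280
|N| = √(20² + 0²) ≈ 20, ∠N ≈ 0.00°
|D| = √(520176² + 159280²) ≈ 5.4402e+05, ∠D ≈ 162.98°
|H| = 20 / 5.4402e+05 ≈ 3.6763e-05
Gain = 20 log₁₀(3.6763e-05) ≈ -88.69 dB

-88.7 dB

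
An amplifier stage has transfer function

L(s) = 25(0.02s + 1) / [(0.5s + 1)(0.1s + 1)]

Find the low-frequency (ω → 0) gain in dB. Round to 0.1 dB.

28.0 dB

L(0) = 25 · 1 / 1 = 25
20 log₁₀(25) ≈ 27.96 dB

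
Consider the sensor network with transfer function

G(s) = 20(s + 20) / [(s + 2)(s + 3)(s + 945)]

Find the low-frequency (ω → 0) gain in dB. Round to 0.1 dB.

G(0) = 20·20 / (2·3·945) ≈ 0.070547
20 log₁₀(0.070547) ≈ -23.03 dB

-23.0 dB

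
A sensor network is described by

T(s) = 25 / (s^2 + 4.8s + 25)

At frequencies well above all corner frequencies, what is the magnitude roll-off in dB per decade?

Each pole contributes −20 dB/decade at high frequency; each zero contributes +20 dB/decade.
Net: 0 zero(s) − 2 pole(s) → -40 dB/decade.

-40 dB/decade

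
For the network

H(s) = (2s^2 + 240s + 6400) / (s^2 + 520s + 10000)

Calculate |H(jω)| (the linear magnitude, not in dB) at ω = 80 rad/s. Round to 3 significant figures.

Substitute s = j80:
Numerator: 2(j80)^2 + 240(j80) + 6400 = -6400 + j19200
Denominator: (j80)^2 + 520(j80) + 10000 = 3600 + j41600
|N| = √(6400² + 19200²) ≈ 20239, ∠N ≈ 108.43°
|D| = √(3600² + 41600²) ≈ 41755, ∠D ≈ 85.05°
|H| = 20239 / 41755 ≈ 0.48471

0.485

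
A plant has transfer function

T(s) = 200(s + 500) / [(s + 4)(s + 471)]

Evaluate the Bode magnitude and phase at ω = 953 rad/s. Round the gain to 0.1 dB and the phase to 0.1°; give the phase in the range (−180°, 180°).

-13.5 dB, -91.1°

At s = jω = j953:
zero (s+500): 500 + j953 → |·| = √(500²+953²) = √1158209 ≈ 1076.2, ∠ = arctan(953/500) ≈ 62.32°
pole (s+4): 4 + j953 → |·| = √(4²+953²) = √908225 ≈ 953.01, ∠ = arctan(953/4) ≈ 89.76°
pole (s+471): 471 + j953 → |·| = √(471²+953²) = √1130050 ≈ 1063, ∠ = arctan(953/471) ≈ 63.70°
|T| = 200 · 1076.2 / 1.013e+06 ≈ 0.21248
Gain = 20 log₁₀(0.21248) ≈ -13.45 dB
∠T = 62.32° − 153.46° = -91.14°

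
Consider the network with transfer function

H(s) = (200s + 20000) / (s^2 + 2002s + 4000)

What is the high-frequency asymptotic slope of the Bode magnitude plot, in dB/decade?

Each pole contributes −20 dB/decade at high frequency; each zero contributes +20 dB/decade.
Net: 1 zero(s) − 2 pole(s) → -20 dB/decade.

-20 dB/decade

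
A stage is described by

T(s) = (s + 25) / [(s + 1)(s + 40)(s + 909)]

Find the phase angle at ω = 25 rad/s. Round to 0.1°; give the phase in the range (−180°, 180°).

At s = jω = j25:
zero (s+25): 25 + j25 → |·| = √(25²+25²) = √1250 ≈ 35.355, ∠ = arctan(25/25) ≈ 45.00°
pole (s+1): 1 + j25 → |·| = √(1²+25²) = √626 ≈ 25.02, ∠ = arctan(25/1) ≈ 87.71°
pole (s+40): 40 + j25 → |·| = √(40²+25²) = √2225 ≈ 47.17, ∠ = arctan(25/40) ≈ 32.01°
pole (s+909): 909 + j25 → |·| = √(909²+25²) = √826906 ≈ 909.34, ∠ = arctan(25/909) ≈ 1.58°
∠T = 45.00° − 121.30° = -76.30°

-76.3°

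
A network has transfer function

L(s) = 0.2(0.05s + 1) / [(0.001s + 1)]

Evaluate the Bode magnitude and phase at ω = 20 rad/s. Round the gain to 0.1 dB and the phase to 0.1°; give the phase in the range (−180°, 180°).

-11.0 dB, 43.9°

At ω = 20 rad/s:
zero (1 + j20·0.05) = 1 + j1 → |·| ≈ 1.4142, ∠ ≈ 45.00°
pole (1 + j20·0.001) = 1 + j0.02 → |·| ≈ 1.0002, ∠ ≈ 1.15°
|L| = 0.2 · 1.4142 / (1.0002) ≈ 0.28278
Gain = 20 log₁₀(0.28278) ≈ -10.97 dB
∠L = (45.00°) − (1.15°) = 43.85°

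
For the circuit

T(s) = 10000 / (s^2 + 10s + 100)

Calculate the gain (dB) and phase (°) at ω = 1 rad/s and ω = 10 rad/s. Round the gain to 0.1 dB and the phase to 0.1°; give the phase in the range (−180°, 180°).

At s = jω = j1:
quadratic: (j1)² + 10·j1 + 100 = 99 + j10 → |·| ≈ 99.504, ∠ ≈ 5.77°
|T| = 10000 / 99.504 ≈ 100.5
Gain = 20 log₁₀(100.5) ≈ 40.04 dB
∠T = 0.00° − 5.77° = -5.77°

At s = jω = j10:
quadratic: (j10)² + 10·j10 + 100 = 0 + j100 → |·| ≈ 100, ∠ ≈ 90.00°
|T| = 10000 / 100 ≈ 100
Gain = 20 log₁₀(100) ≈ 40.00 dB
∠T = 0.00° − 90.00° = -90.00°

ω = 1: 40.0 dB, -5.8°; ω = 10: 40.0 dB, -90.0°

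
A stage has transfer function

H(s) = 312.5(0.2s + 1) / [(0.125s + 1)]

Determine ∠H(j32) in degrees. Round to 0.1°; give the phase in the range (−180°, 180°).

5.2°

At ω = 32 rad/s:
zero (1 + j32·0.2) = 1 + j6.4 → |·| ≈ 6.4777, ∠ ≈ 81.12°
pole (1 + j32·0.125) = 1 + j4 → |·| ≈ 4.1231, ∠ ≈ 75.96°
∠H = (81.12°) − (75.96°) = 5.16°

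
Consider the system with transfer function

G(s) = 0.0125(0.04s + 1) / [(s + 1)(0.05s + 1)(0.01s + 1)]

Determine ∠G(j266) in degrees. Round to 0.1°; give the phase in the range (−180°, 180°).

At ω = 266 rad/s:
zero (1 + j266·0.04) = 1 + j10.64 → |·| ≈ 10.687, ∠ ≈ 84.63°
pole (1 + j266·1) = 1 + j266 → |·| ≈ 266, ∠ ≈ 89.78°
pole (1 + j266·0.05) = 1 + j13.3 → |·| ≈ 13.338, ∠ ≈ 85.70°
pole (1 + j266·0.01) = 1 + j2.66 → |·| ≈ 2.8418, ∠ ≈ 69.40°
∠G = (84.63°) − (89.78° + 85.70° + 69.40°) = -160.25°

-160.3°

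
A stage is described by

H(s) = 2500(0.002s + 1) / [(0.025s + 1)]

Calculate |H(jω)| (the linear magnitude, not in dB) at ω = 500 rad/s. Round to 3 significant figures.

282

At ω = 500 rad/s:
zero (1 + j500·0.002) = 1 + j1 → |·| ≈ 1.4142, ∠ ≈ 45.00°
pole (1 + j500·0.025) = 1 + j12.5 → |·| ≈ 12.54, ∠ ≈ 85.43°
|H| = 2500 · 1.4142 / (12.54) ≈ 281.94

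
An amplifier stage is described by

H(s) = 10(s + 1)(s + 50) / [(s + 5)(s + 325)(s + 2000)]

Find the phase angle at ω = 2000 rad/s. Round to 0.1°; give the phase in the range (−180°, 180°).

At s = jω = j2000:
zero (s+1): 1 + j2000 → |·| = √(1²+2000²) = √4000001 ≈ 2000, ∠ = arctan(2000/1) ≈ 89.97°
zero (s+50): 50 + j2000 → |·| = √(50²+2000²) = √4002500 ≈ 2000.6, ∠ = arctan(2000/50) ≈ 88.57°
pole (s+5): 5 + j2000 → |·| = √(5²+2000²) = √4000025 ≈ 2000, ∠ = arctan(2000/5) ≈ 89.86°
pole (s+325): 325 + j2000 → |·| = √(325²+2000²) = √4105625 ≈ 2026.2, ∠ = arctan(2000/325) ≈ 80.77°
pole (s+2000): 2000 + j2000 → |·| = √(2000²+2000²) = √8000000 ≈ 2828.4, ∠ = arctan(2000/2000) ≈ 45.00°
∠H = 178.54° − 215.63° = -37.09°

-37.1°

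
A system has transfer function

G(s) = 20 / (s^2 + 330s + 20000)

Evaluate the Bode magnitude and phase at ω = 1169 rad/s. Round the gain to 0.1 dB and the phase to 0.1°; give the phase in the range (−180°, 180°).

Substitute s = j1169:
Numerator: 20 = 20 + j0
Denominator: (j1169)^2 + 330(j1169) + 20000 = -1346561 + j385770
|N| = √(20² + 0²) ≈ 20, ∠N ≈ 0.00°
|D| = √(1346561² + 385770²) ≈ 1.4007e+06, ∠D ≈ 164.01°
|G| = 20 / 1.4007e+06 ≈ 1.4279e-05
Gain = 20 log₁₀(1.4279e-05) ≈ -96.91 dB
∠G = 0.00° − 164.01° = -164.01°

-96.9 dB, -164.0°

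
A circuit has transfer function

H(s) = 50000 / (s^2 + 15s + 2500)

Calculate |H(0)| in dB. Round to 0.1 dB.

H(0) = 50000 / 2500 = 20
20 log₁₀(20) ≈ 26.02 dB

26.0 dB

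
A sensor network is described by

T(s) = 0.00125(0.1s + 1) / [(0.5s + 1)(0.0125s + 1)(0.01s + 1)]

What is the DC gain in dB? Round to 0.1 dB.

T(0) = 0.00125 · 1 / 1 = 0.00125
20 log₁₀(0.00125) ≈ -58.06 dB

-58.1 dB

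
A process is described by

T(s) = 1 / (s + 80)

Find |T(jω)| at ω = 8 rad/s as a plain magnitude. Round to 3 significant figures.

0.0124

At s = jω = j8:
pole (s+80): 80 + j8 → |·| = √(80²+8²) = √6464 ≈ 80.399, ∠ = arctan(8/80) ≈ 5.71°
|T| = 1 / 80.399 ≈ 0.012438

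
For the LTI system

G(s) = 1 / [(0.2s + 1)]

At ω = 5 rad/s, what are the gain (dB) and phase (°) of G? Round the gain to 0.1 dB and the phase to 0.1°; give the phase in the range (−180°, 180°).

-3.0 dB, -45.0°

At ω = 5 rad/s:
pole (1 + j5·0.2) = 1 + j1 → |·| ≈ 1.4142, ∠ ≈ 45.00°
|G| = 1 · 1 / (1.4142) ≈ 0.70711
Gain = 20 log₁₀(0.70711) ≈ -3.01 dB
∠G = (0°) − (45.00°) = -45.00°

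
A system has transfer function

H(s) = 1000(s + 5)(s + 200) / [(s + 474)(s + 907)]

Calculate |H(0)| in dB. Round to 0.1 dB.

7.3 dB

H(0) = 1000·5·200 / (474·907) ≈ 2.326
20 log₁₀(2.326) ≈ 7.33 dB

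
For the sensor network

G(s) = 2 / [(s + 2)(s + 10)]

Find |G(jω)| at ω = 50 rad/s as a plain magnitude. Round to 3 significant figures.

0.000784

At s = jω = j50:
pole (s+2): 2 + j50 → |·| = √(2²+50²) = √2504 ≈ 50.04, ∠ = arctan(50/2) ≈ 87.71°
pole (s+10): 10 + j50 → |·| = √(10²+50²) = √2600 ≈ 50.99, ∠ = arctan(50/10) ≈ 78.69°
|G| = 2 / 2551.5 ≈ 0.00078385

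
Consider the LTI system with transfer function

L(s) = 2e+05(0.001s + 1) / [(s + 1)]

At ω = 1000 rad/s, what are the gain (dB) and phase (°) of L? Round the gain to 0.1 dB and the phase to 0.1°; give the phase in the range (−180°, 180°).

At ω = 1000 rad/s:
zero (1 + j1000·0.001) = 1 + j1 → |·| ≈ 1.4142, ∠ ≈ 45.00°
pole (1 + j1000·1) = 1 + j1000 → |·| ≈ 1000, ∠ ≈ 89.94°
|L| = 2e+05 · 1.4142 / (1000) ≈ 282.84
Gain = 20 log₁₀(282.84) ≈ 49.03 dB
∠L = (45.00°) − (89.94°) = -44.94°

49.0 dB, -44.9°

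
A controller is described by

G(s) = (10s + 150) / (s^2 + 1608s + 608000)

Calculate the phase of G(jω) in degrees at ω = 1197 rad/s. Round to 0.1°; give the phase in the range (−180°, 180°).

-23.9°

Substitute s = j1197:
Numerator: 10(j1197) + 150 = 150 + j11970
Denominator: (j1197)^2 + 1608(j1197) + 608000 = -824809 + j1924776
|N| = √(150² + 11970²) ≈ 11971, ∠N ≈ 89.28°
|D| = √(824809² + 1924776²) ≈ 2.0941e+06, ∠D ≈ 113.20°
∠G = 89.28° − 113.20° = -23.92°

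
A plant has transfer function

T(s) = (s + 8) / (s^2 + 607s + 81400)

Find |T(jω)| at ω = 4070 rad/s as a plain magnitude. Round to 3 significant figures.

Substitute s = j4070:
Numerator: (j4070) + 8 = 8 + j4070
Denominator: (j4070)^2 + 607(j4070) + 81400 = -16483500 + j2470490
|N| = √(8² + 4070²) ≈ 4070, ∠N ≈ 89.89°
|D| = √(16483500² + 2470490²) ≈ 1.6668e+07, ∠D ≈ 171.48°
|T| = 4070 / 1.6668e+07 ≈ 0.00024418

0.000244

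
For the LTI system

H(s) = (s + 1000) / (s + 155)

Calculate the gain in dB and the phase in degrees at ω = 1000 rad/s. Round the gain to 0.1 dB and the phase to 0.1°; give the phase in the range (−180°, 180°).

2.9 dB, -36.2°

Substitute s = j1000:
Numerator: (j1000) + 1000 = 1000 + j1000
Denominator: (j1000) + 155 = 155 + j1000
|N| = √(1000² + 1000²) ≈ 1414.2, ∠N ≈ 45.00°
|D| = √(155² + 1000²) ≈ 1011.9, ∠D ≈ 81.19°
|H| = 1414.2 / 1011.9 ≈ 1.3976
Gain = 20 log₁₀(1.3976) ≈ 2.91 dB
∠H = 45.00° − 81.19° = -36.19°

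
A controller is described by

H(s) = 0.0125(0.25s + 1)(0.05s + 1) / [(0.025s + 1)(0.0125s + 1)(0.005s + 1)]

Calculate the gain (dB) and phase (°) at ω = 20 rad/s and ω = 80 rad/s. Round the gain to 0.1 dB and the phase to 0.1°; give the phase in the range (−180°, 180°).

At ω = 20 rad/s:
zero (1 + j20·0.25) = 1 + j5 → |·| ≈ 5.099, ∠ ≈ 78.69°
zero (1 + j20·0.05) = 1 + j1 → |·| ≈ 1.4142, ∠ ≈ 45.00°
pole (1 + j20·0.025) = 1 + j0.5 → |·| ≈ 1.118, ∠ ≈ 26.57°
pole (1 + j20·0.0125) = 1 + j0.25 → |·| ≈ 1.0308, ∠ ≈ 14.04°
pole (1 + j20·0.005) = 1 + j0.1 → |·| ≈ 1.005, ∠ ≈ 5.71°
|H| = 0.0125 · 5.099 · 1.4142 / (1.118 · 1.0308 · 1.005) ≈ 0.077826
Gain = 20 log₁₀(0.077826) ≈ -22.18 dB
∠H = (78.69° + 45.00°) − (26.57° + 14.04° + 5.71°) = 77.37°

At ω = 80 rad/s:
zero (1 + j80·0.25) = 1 + j20 → |·| ≈ 20.025, ∠ ≈ 87.14°
zero (1 + j80·0.05) = 1 + j4 → |·| ≈ 4.1231, ∠ ≈ 75.96°
pole (1 + j80·0.025) = 1 + j2 → |·| ≈ 2.2361, ∠ ≈ 63.43°
pole (1 + j80·0.0125) = 1 + j1 → |·| ≈ 1.4142, ∠ ≈ 45.00°
pole (1 + j80·0.005) = 1 + j0.4 → |·| ≈ 1.077, ∠ ≈ 21.80°
|H| = 0.0125 · 20.025 · 4.1231 / (2.2361 · 1.4142 · 1.077) ≈ 0.30303
Gain = 20 log₁₀(0.30303) ≈ -10.37 dB
∠H = (87.14° + 75.96°) − (63.43° + 45.00° + 21.80°) = 32.87°

ω = 20: -22.2 dB, 77.4°; ω = 80: -10.4 dB, 32.9°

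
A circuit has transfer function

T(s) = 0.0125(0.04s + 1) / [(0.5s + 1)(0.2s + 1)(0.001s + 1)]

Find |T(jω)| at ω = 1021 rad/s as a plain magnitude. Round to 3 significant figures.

At ω = 1021 rad/s:
zero (1 + j1021·0.04) = 1 + j40.84 → |·| ≈ 40.852, ∠ ≈ 88.60°
pole (1 + j1021·0.5) = 1 + j510.5 → |·| ≈ 510.5, ∠ ≈ 89.89°
pole (1 + j1021·0.2) = 1 + j204.2 → |·| ≈ 204.2, ∠ ≈ 89.72°
pole (1 + j1021·0.001) = 1 + j1.021 → |·| ≈ 1.4291, ∠ ≈ 45.60°
|T| = 0.0125 · 40.852 / (510.5 · 204.2 · 1.4291) ≈ 3.4278e-06

3.43e-06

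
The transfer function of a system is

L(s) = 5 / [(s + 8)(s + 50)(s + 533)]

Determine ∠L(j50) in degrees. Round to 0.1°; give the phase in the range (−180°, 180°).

At s = jω = j50:
pole (s+8): 8 + j50 → |·| = √(8²+50²) = √2564 ≈ 50.636, ∠ = arctan(50/8) ≈ 80.91°
pole (s+50): 50 + j50 → |·| = √(50²+50²) = √5000 ≈ 70.711, ∠ = arctan(50/50) ≈ 45.00°
pole (s+533): 533 + j50 → |·| = √(533²+50²) = √286589 ≈ 535.34, ∠ = arctan(50/533) ≈ 5.36°
∠L = 0.00° − 131.27° = -131.27°

-131.3°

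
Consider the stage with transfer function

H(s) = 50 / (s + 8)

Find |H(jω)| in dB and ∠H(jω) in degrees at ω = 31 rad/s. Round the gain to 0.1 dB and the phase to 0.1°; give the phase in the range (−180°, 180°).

3.9 dB, -75.5°

At s = jω = j31:
pole (s+8): 8 + j31 → |·| = √(8²+31²) = √1025 ≈ 32.016, ∠ = arctan(31/8) ≈ 75.53°
|H| = 50 / 32.016 ≈ 1.5617
Gain = 20 log₁₀(1.5617) ≈ 3.87 dB
∠H = 0.00° − 75.53° = -75.53°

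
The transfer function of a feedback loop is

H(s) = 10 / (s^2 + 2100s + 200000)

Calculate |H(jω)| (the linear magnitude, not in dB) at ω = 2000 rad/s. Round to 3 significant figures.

Substitute s = j2000:
Numerator: 10 = 10 + j0
Denominator: (j2000)^2 + 2100(j2000) + 200000 = -3800000 + j4200000
|N| = √(10² + 0²) ≈ 10, ∠N ≈ 0.00°
|D| = √(3800000² + 4200000²) ≈ 5.6639e+06, ∠D ≈ 132.14°
|H| = 10 / 5.6639e+06 ≈ 1.7656e-06

1.77e-06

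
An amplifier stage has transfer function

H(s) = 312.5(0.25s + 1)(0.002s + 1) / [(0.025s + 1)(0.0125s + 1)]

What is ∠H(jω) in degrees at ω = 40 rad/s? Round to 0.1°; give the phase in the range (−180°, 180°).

At ω = 40 rad/s:
zero (1 + j40·0.25) = 1 + j10 → |·| ≈ 10.05, ∠ ≈ 84.29°
zero (1 + j40·0.002) = 1 + j0.08 → |·| ≈ 1.0032, ∠ ≈ 4.57°
pole (1 + j40·0.025) = 1 + j1 → |·| ≈ 1.4142, ∠ ≈ 45.00°
pole (1 + j40·0.0125) = 1 + j0.5 → |·| ≈ 1.118, ∠ ≈ 26.57°
∠H = (84.29° + 4.57°) − (45.00° + 26.57°) = 17.29°

17.3°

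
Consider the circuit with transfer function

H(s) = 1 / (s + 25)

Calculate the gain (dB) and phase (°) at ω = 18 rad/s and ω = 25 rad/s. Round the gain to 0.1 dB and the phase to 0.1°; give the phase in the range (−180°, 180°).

At s = jω = j18:
pole (s+25): 25 + j18 → |·| = √(25²+18²) = √949 ≈ 30.806, ∠ = arctan(18/25) ≈ 35.75°
|H| = 1 / 30.806 ≈ 0.032461
Gain = 20 log₁₀(0.032461) ≈ -29.77 dB
∠H = 0.00° − 35.75° = -35.75°

At s = jω = j25:
pole (s+25): 25 + j25 → |·| = √(25²+25²) = √1250 ≈ 35.355, ∠ = arctan(25/25) ≈ 45.00°
|H| = 1 / 35.355 ≈ 0.028285
Gain = 20 log₁₀(0.028285) ≈ -30.97 dB
∠H = 0.00° − 45.00° = -45.00°

ω = 18: -29.8 dB, -35.8°; ω = 25: -31.0 dB, -45.0°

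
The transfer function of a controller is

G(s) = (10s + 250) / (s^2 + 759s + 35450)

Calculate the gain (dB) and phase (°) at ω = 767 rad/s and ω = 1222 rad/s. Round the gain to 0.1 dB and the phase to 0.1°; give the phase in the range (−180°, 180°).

ω = 767: -40.4 dB, -45.4°; ω = 1222: -43.0 dB, -58.7°

Substitute s = j767:
Numerator: 10(j767) + 250 = 250 + j7670
Denominator: (j767)^2 + 759(j767) + 35450 = -552839 + j582153
|N| = √(250² + 7670²) ≈ 7674.1, ∠N ≈ 88.13°
|D| = √(552839² + 582153²) ≈ 8.0283e+05, ∠D ≈ 133.52°
|G| = 7674.1 / 8.0283e+05 ≈ 0.0095588
Gain = 20 log₁₀(0.0095588) ≈ -40.39 dB
∠G = 88.13° − 133.52° = -45.39°

Substitute s = j1222:
Numerator: 10(j1222) + 250 = 250 + j12220
Denominator: (j1222)^2 + 759(j1222) + 35450 = -1457834 + j927498
|N| = √(250² + 12220²) ≈ 12223, ∠N ≈ 88.83°
|D| = √(1457834² + 927498²) ≈ 1.7279e+06, ∠D ≈ 147.53°
|G| = 12223 / 1.7279e+06 ≈ 0.0070739
Gain = 20 log₁₀(0.0070739) ≈ -43.01 dB
∠G = 88.83° − 147.53° = -58.70°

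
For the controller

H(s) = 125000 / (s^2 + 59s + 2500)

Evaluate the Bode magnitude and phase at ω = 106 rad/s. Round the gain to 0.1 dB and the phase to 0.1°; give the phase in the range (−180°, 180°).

At s = jω = j106:
quadratic: (j106)² + 59·j106 + 2500 = -8736 + j6254 → |·| ≈ 10744, ∠ ≈ 144.40°
|H| = 125000 / 10744 ≈ 11.634
Gain = 20 log₁₀(11.634) ≈ 21.31 dB
∠H = 0.00° − 144.40° = -144.40°

21.3 dB, -144.4°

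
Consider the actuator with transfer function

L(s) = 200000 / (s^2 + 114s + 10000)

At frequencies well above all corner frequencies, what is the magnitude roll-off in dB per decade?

-40 dB/decade

Each pole contributes −20 dB/decade at high frequency; each zero contributes +20 dB/decade.
Net: 0 zero(s) − 2 pole(s) → -40 dB/decade.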